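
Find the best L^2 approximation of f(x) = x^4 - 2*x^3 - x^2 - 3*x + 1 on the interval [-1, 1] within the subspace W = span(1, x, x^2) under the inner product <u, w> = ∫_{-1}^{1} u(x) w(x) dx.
g(x) = -x^2/7 - 21*x/5 + 32/35

The best approximation g ∈ W is the orthogonal projection of f onto W. Writing g = a_0 + a_1 x + a_2 x^2, the coefficients solve the normal equations G · a = b where
  G_{ij} = <φ_i, φ_j> and b_i = <f, φ_i>, with φ_0 = 1, φ_1 = x, φ_2 = x^2.
G =
  [2, 0, 2/3]
  [0, 2/3, 0]
  [2/3, 0, 2/5],
b = (26/15, -14/5, 58/105).
Solving gives a_0 = 32/35, a_1 = -21/5, a_2 = -1/7, so
  g(x) = -x^2/7 - 21*x/5 + 32/35.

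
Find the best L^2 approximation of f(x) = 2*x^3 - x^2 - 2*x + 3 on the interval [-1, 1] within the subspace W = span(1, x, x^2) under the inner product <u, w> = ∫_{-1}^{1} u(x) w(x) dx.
g(x) = -x^2 - 4*x/5 + 3

The best approximation g ∈ W is the orthogonal projection of f onto W. Writing g = a_0 + a_1 x + a_2 x^2, the coefficients solve the normal equations G · a = b where
  G_{ij} = <φ_i, φ_j> and b_i = <f, φ_i>, with φ_0 = 1, φ_1 = x, φ_2 = x^2.
G =
  [2, 0, 2/3]
  [0, 2/3, 0]
  [2/3, 0, 2/5],
b = (16/3, -8/15, 8/5).
Solving gives a_0 = 3, a_1 = -4/5, a_2 = -1, so
  g(x) = -x^2 - 4*x/5 + 3.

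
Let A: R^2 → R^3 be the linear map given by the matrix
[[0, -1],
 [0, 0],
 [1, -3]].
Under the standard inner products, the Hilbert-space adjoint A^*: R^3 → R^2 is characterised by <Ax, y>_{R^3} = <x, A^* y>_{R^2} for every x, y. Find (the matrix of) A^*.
A^* = A^T =
[[0, 0, 1],
 [-1, 0, -3]]

For real matrices with standard dot products, the defining identity <Ax, y> = <x, A^* y> gives (Ax)^T y = x^T (A^*) y, i.e. x^T A^T y = x^T (A^*) y. Since this holds for all x, y, we must have A^* = A^T. Therefore
A^* =
[[0, 0, 1],
 [-1, 0, -3]].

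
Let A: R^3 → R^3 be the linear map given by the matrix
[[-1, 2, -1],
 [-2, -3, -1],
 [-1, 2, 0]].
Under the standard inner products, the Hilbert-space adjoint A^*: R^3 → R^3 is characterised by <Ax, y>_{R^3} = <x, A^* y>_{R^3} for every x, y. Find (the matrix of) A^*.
A^* = A^T =
[[-1, -2, -1],
 [2, -3, 2],
 [-1, -1, 0]]

For real matrices with standard dot products, the defining identity <Ax, y> = <x, A^* y> gives (Ax)^T y = x^T (A^*) y, i.e. x^T A^T y = x^T (A^*) y. Since this holds for all x, y, we must have A^* = A^T. Therefore
A^* =
[[-1, -2, -1],
 [2, -3, 2],
 [-1, -1, 0]].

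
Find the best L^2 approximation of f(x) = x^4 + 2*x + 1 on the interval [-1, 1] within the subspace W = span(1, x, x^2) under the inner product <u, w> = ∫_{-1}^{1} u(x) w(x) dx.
g(x) = 6*x^2/7 + 2*x + 32/35

The best approximation g ∈ W is the orthogonal projection of f onto W. Writing g = a_0 + a_1 x + a_2 x^2, the coefficients solve the normal equations G · a = b where
  G_{ij} = <φ_i, φ_j> and b_i = <f, φ_i>, with φ_0 = 1, φ_1 = x, φ_2 = x^2.
G =
  [2, 0, 2/3]
  [0, 2/3, 0]
  [2/3, 0, 2/5],
b = (12/5, 4/3, 20/21).
Solving gives a_0 = 32/35, a_1 = 2, a_2 = 6/7, so
  g(x) = 6*x^2/7 + 2*x + 32/35.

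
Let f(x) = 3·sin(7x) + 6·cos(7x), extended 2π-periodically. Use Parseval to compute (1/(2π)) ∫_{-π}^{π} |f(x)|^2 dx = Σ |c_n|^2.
Σ |c_n|^2 = 45/2

Expand |f|^2 and use orthogonality of {sin(nx), cos(mx)} on [-π, π]:
  ∫_{-π}^{π} sin(nx)^2 dx = π, ∫ cos(mx)^2 dx = π, and cross terms integrate to 0.
So ∫_{-π}^{π} f(x)^2 dx = 3^2 · π + 6^2 · π = (9 + 36)π.
Divide by 2π: (9 + 36)/2 = 45/2.
By Parseval, this equals Σ |c_n|^2.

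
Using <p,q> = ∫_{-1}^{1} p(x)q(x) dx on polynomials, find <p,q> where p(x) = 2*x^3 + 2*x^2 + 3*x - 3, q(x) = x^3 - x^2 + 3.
<p,q> = -386/35

Expand the product: p(x)·q(x) = 2*x^6 + x^4 + 9*x^2 + 9*x - 9.
∫_{-1}^{1} of each monomial x^k gives [2/(k+1) if k even, 0 if k odd]. Integrating term-by-term (or equivalently evaluating the antiderivative F(x) = 2*x^7/7 + x^5/5 + 3*x^3 + 9*x^2/2 - 9*x at the endpoints):
  F(1) − F(−1) = -71/70 − (701/70) = -386/35.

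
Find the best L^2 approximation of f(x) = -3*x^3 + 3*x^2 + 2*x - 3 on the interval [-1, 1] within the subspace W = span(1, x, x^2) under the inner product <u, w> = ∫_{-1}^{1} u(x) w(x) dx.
g(x) = 3*x^2 + x/5 - 3

The best approximation g ∈ W is the orthogonal projection of f onto W. Writing g = a_0 + a_1 x + a_2 x^2, the coefficients solve the normal equations G · a = b where
  G_{ij} = <φ_i, φ_j> and b_i = <f, φ_i>, with φ_0 = 1, φ_1 = x, φ_2 = x^2.
G =
  [2, 0, 2/3]
  [0, 2/3, 0]
  [2/3, 0, 2/5],
b = (-4, 2/15, -4/5).
Solving gives a_0 = -3, a_1 = 1/5, a_2 = 3, so
  g(x) = 3*x^2 + x/5 - 3.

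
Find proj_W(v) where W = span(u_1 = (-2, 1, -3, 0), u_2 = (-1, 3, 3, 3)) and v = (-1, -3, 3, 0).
proj_W(v) = (289/188, -177/188, 375/188, -39/188)

Set up U = [u_1 | ... | u_2] ∈ R^(4×2). The projector onto W = col(U) is P = U (U^T U)^(-1) U^T.
Compute U^T U =
  [14, -4]
  [-4, 28],
and U^T v = (-10, 1).
Solve U^T U · c = U^T v for the coefficients: c = (-69/94, -13/188). The projection is proj_W(v) = U c.
Check: (v - proj_W(v)) · u_1 = 0  (should be 0).
Check: (v - proj_W(v)) · u_2 = 0  (should be 0).
Result: proj_W(v) = (289/188, -177/188, 375/188, -39/188).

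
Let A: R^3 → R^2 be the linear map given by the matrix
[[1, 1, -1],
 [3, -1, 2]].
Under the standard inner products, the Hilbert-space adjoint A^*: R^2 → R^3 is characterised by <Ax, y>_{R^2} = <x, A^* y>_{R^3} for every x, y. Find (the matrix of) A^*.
A^* = A^T =
[[1, 3],
 [1, -1],
 [-1, 2]]

For real matrices with standard dot products, the defining identity <Ax, y> = <x, A^* y> gives (Ax)^T y = x^T (A^*) y, i.e. x^T A^T y = x^T (A^*) y. Since this holds for all x, y, we must have A^* = A^T. Therefore
A^* =
[[1, 3],
 [1, -1],
 [-1, 2]].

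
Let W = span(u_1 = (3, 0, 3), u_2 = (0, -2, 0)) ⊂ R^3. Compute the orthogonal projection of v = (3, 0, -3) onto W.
proj_W(v) = (0, 0, 0)

Set up U = [u_1 | ... | u_2] ∈ R^(3×2). The projector onto W = col(U) is P = U (U^T U)^(-1) U^T.
Compute U^T U =
  [18, 0]
  [0, 4],
and U^T v = (0, 0).
Solve U^T U · c = U^T v for the coefficients: c = (0, 0). The projection is proj_W(v) = U c.
Check: (v - proj_W(v)) · u_1 = 0  (should be 0).
Check: (v - proj_W(v)) · u_2 = 0  (should be 0).
Result: proj_W(v) = (0, 0, 0).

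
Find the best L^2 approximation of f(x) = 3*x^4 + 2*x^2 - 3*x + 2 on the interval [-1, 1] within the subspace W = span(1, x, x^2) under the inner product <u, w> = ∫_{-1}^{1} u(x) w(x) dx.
g(x) = 32*x^2/7 - 3*x + 61/35

The best approximation g ∈ W is the orthogonal projection of f onto W. Writing g = a_0 + a_1 x + a_2 x^2, the coefficients solve the normal equations G · a = b where
  G_{ij} = <φ_i, φ_j> and b_i = <f, φ_i>, with φ_0 = 1, φ_1 = x, φ_2 = x^2.
G =
  [2, 0, 2/3]
  [0, 2/3, 0]
  [2/3, 0, 2/5],
b = (98/15, -2, 314/105).
Solving gives a_0 = 61/35, a_1 = -3, a_2 = 32/7, so
  g(x) = 32*x^2/7 - 3*x + 61/35.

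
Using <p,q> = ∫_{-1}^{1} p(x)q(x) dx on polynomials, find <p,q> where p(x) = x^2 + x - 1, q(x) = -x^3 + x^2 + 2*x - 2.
<p,q> = 10/3

Expand the product: p(x)·q(x) = -x^5 + 4*x^3 - x^2 - 4*x + 2.
∫_{-1}^{1} of each monomial x^k gives [2/(k+1) if k even, 0 if k odd]. Integrating term-by-term (or equivalently evaluating the antiderivative F(x) = -x^6/6 + x^4 - x^3/3 - 2*x^2 + 2*x at the endpoints):
  F(1) − F(−1) = 1/2 − (-17/6) = 10/3.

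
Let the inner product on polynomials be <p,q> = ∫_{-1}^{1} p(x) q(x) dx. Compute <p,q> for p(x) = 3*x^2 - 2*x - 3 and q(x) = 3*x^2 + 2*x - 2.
<p,q> = 44/15

Expand the product: p(x)·q(x) = 9*x^4 - 19*x^2 - 2*x + 6.
∫_{-1}^{1} of each monomial x^k gives [2/(k+1) if k even, 0 if k odd]. Integrating term-by-term (or equivalently evaluating the antiderivative F(x) = 9*x^5/5 - 19*x^3/3 - x^2 + 6*x at the endpoints):
  F(1) − F(−1) = 7/15 − (-37/15) = 44/15.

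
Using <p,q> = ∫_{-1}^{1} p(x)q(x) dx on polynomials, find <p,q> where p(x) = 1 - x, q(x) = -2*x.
<p,q> = 4/3

Expand the product: p(x)·q(x) = 2*x^2 - 2*x.
∫_{-1}^{1} of each monomial x^k gives [2/(k+1) if k even, 0 if k odd]. Integrating term-by-term (or equivalently evaluating the antiderivative F(x) = 2*x^3/3 - x^2 at the endpoints):
  F(1) − F(−1) = -1/3 − (-5/3) = 4/3.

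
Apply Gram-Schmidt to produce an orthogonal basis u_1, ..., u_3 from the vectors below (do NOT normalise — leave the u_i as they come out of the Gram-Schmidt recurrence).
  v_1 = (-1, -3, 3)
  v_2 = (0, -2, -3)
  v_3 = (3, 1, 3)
Orthogonal basis:
  u_1 = (-1, -3, 3)
  u_2 = (-3/19, -47/19, -48/19)
  u_3 = (360/119, -72/119, 48/119)

Apply the Gram-Schmidt recurrence
  u_1 = v_1
  u_i = v_i − Σ_{j<i} ((v_i · u_j) / (u_j · u_j)) · u_j.

Step by step this gives:
  u_1 = (-1, -3, 3)
  u_2 = (-3/19, -47/19, -48/19)
  u_3 = (360/119, -72/119, 48/119)

Orthogonality check:
  u_2 · u_1 = 0 (should be 0)
  u_3 · u_1 = 0 (should be 0)
  u_3 · u_2 = 0 (should be 0)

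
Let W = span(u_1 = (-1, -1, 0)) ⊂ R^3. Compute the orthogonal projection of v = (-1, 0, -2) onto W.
proj_W(v) = (-1/2, -1/2, 0)

Set up U = [u_1 | ... | u_1] ∈ R^(3×1). The projector onto W = col(U) is P = U (U^T U)^(-1) U^T.
Compute U^T U =
  [2],
and U^T v = (1).
Solve U^T U · c = U^T v for the coefficients: c = (1/2). The projection is proj_W(v) = U c.
Check: (v - proj_W(v)) · u_1 = 0  (should be 0).
Result: proj_W(v) = (-1/2, -1/2, 0).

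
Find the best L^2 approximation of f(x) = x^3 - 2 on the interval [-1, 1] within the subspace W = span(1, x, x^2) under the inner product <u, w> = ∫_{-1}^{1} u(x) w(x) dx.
g(x) = 3*x/5 - 2

The best approximation g ∈ W is the orthogonal projection of f onto W. Writing g = a_0 + a_1 x + a_2 x^2, the coefficients solve the normal equations G · a = b where
  G_{ij} = <φ_i, φ_j> and b_i = <f, φ_i>, with φ_0 = 1, φ_1 = x, φ_2 = x^2.
G =
  [2, 0, 2/3]
  [0, 2/3, 0]
  [2/3, 0, 2/5],
b = (-4, 2/5, -4/3).
Solving gives a_0 = -2, a_1 = 3/5, a_2 = 0, so
  g(x) = 3*x/5 - 2.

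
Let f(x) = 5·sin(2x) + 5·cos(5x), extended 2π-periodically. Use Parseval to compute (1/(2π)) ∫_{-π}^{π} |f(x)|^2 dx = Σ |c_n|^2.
Σ |c_n|^2 = 25

Expand |f|^2 and use orthogonality of {sin(nx), cos(mx)} on [-π, π]:
  ∫_{-π}^{π} sin(nx)^2 dx = π, ∫ cos(mx)^2 dx = π, and cross terms integrate to 0.
So ∫_{-π}^{π} f(x)^2 dx = 5^2 · π + 5^2 · π = (25 + 25)π.
Divide by 2π: (25 + 25)/2 = 25.
By Parseval, this equals Σ |c_n|^2.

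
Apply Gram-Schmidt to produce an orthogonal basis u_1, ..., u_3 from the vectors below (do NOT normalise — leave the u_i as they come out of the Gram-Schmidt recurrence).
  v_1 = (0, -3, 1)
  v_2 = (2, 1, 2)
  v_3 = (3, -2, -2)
Orthogonal basis:
  u_1 = (0, -3, 1)
  u_2 = (2, 7/10, 21/10)
  u_3 = (259/89, -74/89, -222/89)

Apply the Gram-Schmidt recurrence
  u_1 = v_1
  u_i = v_i − Σ_{j<i} ((v_i · u_j) / (u_j · u_j)) · u_j.

Step by step this gives:
  u_1 = (0, -3, 1)
  u_2 = (2, 7/10, 21/10)
  u_3 = (259/89, -74/89, -222/89)

Orthogonality check:
  u_2 · u_1 = 0 (should be 0)
  u_3 · u_1 = 0 (should be 0)
  u_3 · u_2 = 0 (should be 0)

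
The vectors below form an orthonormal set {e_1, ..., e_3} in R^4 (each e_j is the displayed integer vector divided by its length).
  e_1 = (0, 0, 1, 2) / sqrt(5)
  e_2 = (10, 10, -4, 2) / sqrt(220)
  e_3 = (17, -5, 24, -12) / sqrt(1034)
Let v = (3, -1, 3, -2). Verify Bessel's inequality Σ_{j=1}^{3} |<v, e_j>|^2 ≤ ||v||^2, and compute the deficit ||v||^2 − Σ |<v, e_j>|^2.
Σ |<v, e_j>|^2 = 1063/47; ||v||^2 = 23; deficit = 18/47

Write each e_j = u_j / sqrt(<u_j, u_j>) where u_j is the displayed integer vector. Then <v, e_j> = <v, u_j> / sqrt(<u_j, u_j>), so |<v, e_j>|^2 = <v, u_j>^2 / <u_j, u_j>.
Coefficients: <v, e_1> = -1/sqrt(5), <v, e_2> = 4/sqrt(220), <v, e_3> = 152/sqrt(1034).
Square and sum: Σ |<v, e_j>|^2 = 1063/47.
Compute ||v||^2 = v·v = 23.
Deficit = 23 − 1063/47 = 18/47 ≥ 0, confirming Bessel's inequality. (The deficit equals ||v − Σ <v,e_j> e_j||^2, the squared distance from v to span{e_j}.)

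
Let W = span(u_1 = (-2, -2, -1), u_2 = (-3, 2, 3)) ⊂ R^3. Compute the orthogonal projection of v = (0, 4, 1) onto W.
proj_W(v) = (104/197, 554/197, 457/197)

Set up U = [u_1 | ... | u_2] ∈ R^(3×2). The projector onto W = col(U) is P = U (U^T U)^(-1) U^T.
Compute U^T U =
  [9, -1]
  [-1, 22],
and U^T v = (-9, 11).
Solve U^T U · c = U^T v for the coefficients: c = (-187/197, 90/197). The projection is proj_W(v) = U c.
Check: (v - proj_W(v)) · u_1 = 0  (should be 0).
Check: (v - proj_W(v)) · u_2 = 0  (should be 0).
Result: proj_W(v) = (104/197, 554/197, 457/197).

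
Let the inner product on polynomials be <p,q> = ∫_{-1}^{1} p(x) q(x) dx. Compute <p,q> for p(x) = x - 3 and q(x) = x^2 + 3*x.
<p,q> = 0

Expand the product: p(x)·q(x) = x^3 - 9*x.
∫_{-1}^{1} of each monomial x^k gives [2/(k+1) if k even, 0 if k odd]. Integrating term-by-term (or equivalently evaluating the antiderivative F(x) = x^4/4 - 9*x^2/2 at the endpoints):
  F(1) − F(−1) = -17/4 − (-17/4) = 0.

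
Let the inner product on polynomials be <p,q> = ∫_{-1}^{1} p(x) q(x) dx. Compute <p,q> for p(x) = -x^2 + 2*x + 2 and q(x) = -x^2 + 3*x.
<p,q> = 46/15

Expand the product: p(x)·q(x) = x^4 - 5*x^3 + 4*x^2 + 6*x.
∫_{-1}^{1} of each monomial x^k gives [2/(k+1) if k even, 0 if k odd]. Integrating term-by-term (or equivalently evaluating the antiderivative F(x) = x^5/5 - 5*x^4/4 + 4*x^3/3 + 3*x^2 at the endpoints):
  F(1) − F(−1) = 197/60 − (13/60) = 46/15.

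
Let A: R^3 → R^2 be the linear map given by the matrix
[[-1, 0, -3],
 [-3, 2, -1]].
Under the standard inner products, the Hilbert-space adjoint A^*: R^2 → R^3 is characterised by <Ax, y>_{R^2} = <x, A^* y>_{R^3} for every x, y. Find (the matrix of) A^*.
A^* = A^T =
[[-1, -3],
 [0, 2],
 [-3, -1]]

For real matrices with standard dot products, the defining identity <Ax, y> = <x, A^* y> gives (Ax)^T y = x^T (A^*) y, i.e. x^T A^T y = x^T (A^*) y. Since this holds for all x, y, we must have A^* = A^T. Therefore
A^* =
[[-1, -3],
 [0, 2],
 [-3, -1]].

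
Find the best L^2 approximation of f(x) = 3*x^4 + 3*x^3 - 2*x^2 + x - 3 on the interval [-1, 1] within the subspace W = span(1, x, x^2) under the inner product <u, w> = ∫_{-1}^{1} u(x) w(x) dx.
g(x) = 4*x^2/7 + 14*x/5 - 114/35

The best approximation g ∈ W is the orthogonal projection of f onto W. Writing g = a_0 + a_1 x + a_2 x^2, the coefficients solve the normal equations G · a = b where
  G_{ij} = <φ_i, φ_j> and b_i = <f, φ_i>, with φ_0 = 1, φ_1 = x, φ_2 = x^2.
G =
  [2, 0, 2/3]
  [0, 2/3, 0]
  [2/3, 0, 2/5],
b = (-92/15, 28/15, -68/35).
Solving gives a_0 = -114/35, a_1 = 14/5, a_2 = 4/7, so
  g(x) = 4*x^2/7 + 14*x/5 - 114/35.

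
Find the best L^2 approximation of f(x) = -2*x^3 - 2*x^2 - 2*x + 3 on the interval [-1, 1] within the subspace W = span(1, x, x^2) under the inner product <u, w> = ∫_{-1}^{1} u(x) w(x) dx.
g(x) = -2*x^2 - 16*x/5 + 3

The best approximation g ∈ W is the orthogonal projection of f onto W. Writing g = a_0 + a_1 x + a_2 x^2, the coefficients solve the normal equations G · a = b where
  G_{ij} = <φ_i, φ_j> and b_i = <f, φ_i>, with φ_0 = 1, φ_1 = x, φ_2 = x^2.
G =
  [2, 0, 2/3]
  [0, 2/3, 0]
  [2/3, 0, 2/5],
b = (14/3, -32/15, 6/5).
Solving gives a_0 = 3, a_1 = -16/5, a_2 = -2, so
  g(x) = -2*x^2 - 16*x/5 + 3.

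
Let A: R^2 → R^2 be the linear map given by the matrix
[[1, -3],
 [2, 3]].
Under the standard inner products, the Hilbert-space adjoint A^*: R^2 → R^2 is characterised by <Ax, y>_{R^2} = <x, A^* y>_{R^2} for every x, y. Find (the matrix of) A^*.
A^* = A^T =
[[1, 2],
 [-3, 3]]

For real matrices with standard dot products, the defining identity <Ax, y> = <x, A^* y> gives (Ax)^T y = x^T (A^*) y, i.e. x^T A^T y = x^T (A^*) y. Since this holds for all x, y, we must have A^* = A^T. Therefore
A^* =
[[1, 2],
 [-3, 3]].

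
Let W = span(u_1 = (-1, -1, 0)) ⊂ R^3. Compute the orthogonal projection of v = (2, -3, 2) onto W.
proj_W(v) = (-1/2, -1/2, 0)

Set up U = [u_1 | ... | u_1] ∈ R^(3×1). The projector onto W = col(U) is P = U (U^T U)^(-1) U^T.
Compute U^T U =
  [2],
and U^T v = (1).
Solve U^T U · c = U^T v for the coefficients: c = (1/2). The projection is proj_W(v) = U c.
Check: (v - proj_W(v)) · u_1 = 0  (should be 0).
Result: proj_W(v) = (-1/2, -1/2, 0).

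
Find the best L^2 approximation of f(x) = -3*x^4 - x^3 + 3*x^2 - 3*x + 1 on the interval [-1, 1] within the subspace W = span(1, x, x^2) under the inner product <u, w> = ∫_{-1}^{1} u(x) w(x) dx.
g(x) = 3*x^2/7 - 18*x/5 + 44/35

The best approximation g ∈ W is the orthogonal projection of f onto W. Writing g = a_0 + a_1 x + a_2 x^2, the coefficients solve the normal equations G · a = b where
  G_{ij} = <φ_i, φ_j> and b_i = <f, φ_i>, with φ_0 = 1, φ_1 = x, φ_2 = x^2.
G =
  [2, 0, 2/3]
  [0, 2/3, 0]
  [2/3, 0, 2/5],
b = (14/5, -12/5, 106/105).
Solving gives a_0 = 44/35, a_1 = -18/5, a_2 = 3/7, so
  g(x) = 3*x^2/7 - 18*x/5 + 44/35.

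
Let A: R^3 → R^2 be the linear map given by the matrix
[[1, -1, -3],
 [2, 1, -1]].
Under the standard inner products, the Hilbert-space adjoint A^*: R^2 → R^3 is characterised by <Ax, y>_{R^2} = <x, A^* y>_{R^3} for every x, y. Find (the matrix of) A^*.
A^* = A^T =
[[1, 2],
 [-1, 1],
 [-3, -1]]

For real matrices with standard dot products, the defining identity <Ax, y> = <x, A^* y> gives (Ax)^T y = x^T (A^*) y, i.e. x^T A^T y = x^T (A^*) y. Since this holds for all x, y, we must have A^* = A^T. Therefore
A^* =
[[1, 2],
 [-1, 1],
 [-3, -1]].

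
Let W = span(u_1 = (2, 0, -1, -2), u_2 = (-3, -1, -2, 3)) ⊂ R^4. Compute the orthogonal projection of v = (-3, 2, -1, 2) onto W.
proj_W(v) = (-249/107, -45/107, -33/107, 249/107)

Set up U = [u_1 | ... | u_2] ∈ R^(4×2). The projector onto W = col(U) is P = U (U^T U)^(-1) U^T.
Compute U^T U =
  [9, -10]
  [-10, 23],
and U^T v = (-9, 15).
Solve U^T U · c = U^T v for the coefficients: c = (-57/107, 45/107). The projection is proj_W(v) = U c.
Check: (v - proj_W(v)) · u_1 = 0  (should be 0).
Check: (v - proj_W(v)) · u_2 = 0  (should be 0).
Result: proj_W(v) = (-249/107, -45/107, -33/107, 249/107).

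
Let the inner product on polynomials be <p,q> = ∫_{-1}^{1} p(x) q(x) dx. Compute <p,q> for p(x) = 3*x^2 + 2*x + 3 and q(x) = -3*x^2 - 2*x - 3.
<p,q> = -544/15

Expand the product: p(x)·q(x) = -9*x^4 - 12*x^3 - 22*x^2 - 12*x - 9.
∫_{-1}^{1} of each monomial x^k gives [2/(k+1) if k even, 0 if k odd]. Integrating term-by-term (or equivalently evaluating the antiderivative F(x) = -9*x^5/5 - 3*x^4 - 22*x^3/3 - 6*x^2 - 9*x at the endpoints):
  F(1) − F(−1) = -407/15 − (137/15) = -544/15.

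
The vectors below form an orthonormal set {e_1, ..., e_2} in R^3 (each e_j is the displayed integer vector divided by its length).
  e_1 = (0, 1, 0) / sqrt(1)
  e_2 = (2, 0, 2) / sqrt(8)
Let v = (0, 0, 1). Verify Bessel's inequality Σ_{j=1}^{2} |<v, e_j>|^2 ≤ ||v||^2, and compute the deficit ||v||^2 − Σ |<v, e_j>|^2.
Σ |<v, e_j>|^2 = 1/2; ||v||^2 = 1; deficit = 1/2

Write each e_j = u_j / sqrt(<u_j, u_j>) where u_j is the displayed integer vector. Then <v, e_j> = <v, u_j> / sqrt(<u_j, u_j>), so |<v, e_j>|^2 = <v, u_j>^2 / <u_j, u_j>.
Coefficients: <v, e_1> = 0/sqrt(1), <v, e_2> = 2/sqrt(8).
Square and sum: Σ |<v, e_j>|^2 = 1/2.
Compute ||v||^2 = v·v = 1.
Deficit = 1 − 1/2 = 1/2 ≥ 0, confirming Bessel's inequality. (The deficit equals ||v − Σ <v,e_j> e_j||^2, the squared distance from v to span{e_j}.)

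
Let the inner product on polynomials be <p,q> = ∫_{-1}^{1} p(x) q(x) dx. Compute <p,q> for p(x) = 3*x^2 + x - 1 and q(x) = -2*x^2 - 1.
<p,q> = -16/15

Expand the product: p(x)·q(x) = -6*x^4 - 2*x^3 - x^2 - x + 1.
∫_{-1}^{1} of each monomial x^k gives [2/(k+1) if k even, 0 if k odd]. Integrating term-by-term (or equivalently evaluating the antiderivative F(x) = -6*x^5/5 - x^4/2 - x^3/3 - x^2/2 + x at the endpoints):
  F(1) − F(−1) = -23/15 − (-7/15) = -16/15.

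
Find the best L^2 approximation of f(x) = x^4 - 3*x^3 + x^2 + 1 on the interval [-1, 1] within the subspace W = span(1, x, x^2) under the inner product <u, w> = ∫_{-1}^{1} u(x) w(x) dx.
g(x) = 13*x^2/7 - 9*x/5 + 32/35

The best approximation g ∈ W is the orthogonal projection of f onto W. Writing g = a_0 + a_1 x + a_2 x^2, the coefficients solve the normal equations G · a = b where
  G_{ij} = <φ_i, φ_j> and b_i = <f, φ_i>, with φ_0 = 1, φ_1 = x, φ_2 = x^2.
G =
  [2, 0, 2/3]
  [0, 2/3, 0]
  [2/3, 0, 2/5],
b = (46/15, -6/5, 142/105).
Solving gives a_0 = 32/35, a_1 = -9/5, a_2 = 13/7, so
  g(x) = 13*x^2/7 - 9*x/5 + 32/35.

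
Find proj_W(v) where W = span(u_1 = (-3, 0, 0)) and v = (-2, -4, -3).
proj_W(v) = (-2, 0, 0)

Set up U = [u_1 | ... | u_1] ∈ R^(3×1). The projector onto W = col(U) is P = U (U^T U)^(-1) U^T.
Compute U^T U =
  [9],
and U^T v = (6).
Solve U^T U · c = U^T v for the coefficients: c = (2/3). The projection is proj_W(v) = U c.
Check: (v - proj_W(v)) · u_1 = 0  (should be 0).
Result: proj_W(v) = (-2, 0, 0).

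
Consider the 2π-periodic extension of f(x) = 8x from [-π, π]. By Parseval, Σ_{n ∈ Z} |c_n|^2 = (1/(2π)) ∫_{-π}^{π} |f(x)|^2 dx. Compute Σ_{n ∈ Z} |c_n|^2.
Σ |c_n|^2 = 64π^2/3

Expand and integrate term by term over [-π, π]:
  ∫ (8x)^2 dx = 64·(2π^3/3); ∫ 2·8·(0)·x dx = 0 (odd integrand); ∫ 0^2 dx = 0·2π.
So (1/(2π)) ∫_{-π}^{π} (8x)^2 dx = 64π^2/3 + 0 = 64π^2/3.
Parseval ⇒ Σ |c_n|^2 = 64π^2/3.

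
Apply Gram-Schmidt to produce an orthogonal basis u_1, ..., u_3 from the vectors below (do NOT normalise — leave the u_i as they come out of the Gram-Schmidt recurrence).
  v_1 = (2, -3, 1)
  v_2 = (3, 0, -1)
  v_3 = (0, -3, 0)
Orthogonal basis:
  u_1 = (2, -3, 1)
  u_2 = (16/7, 15/14, -19/14)
  u_3 = (-9/23, -15/23, -27/23)

Apply the Gram-Schmidt recurrence
  u_1 = v_1
  u_i = v_i − Σ_{j<i} ((v_i · u_j) / (u_j · u_j)) · u_j.

Step by step this gives:
  u_1 = (2, -3, 1)
  u_2 = (16/7, 15/14, -19/14)
  u_3 = (-9/23, -15/23, -27/23)

Orthogonality check:
  u_2 · u_1 = 0 (should be 0)
  u_3 · u_1 = 0 (should be 0)
  u_3 · u_2 = 0 (should be 0)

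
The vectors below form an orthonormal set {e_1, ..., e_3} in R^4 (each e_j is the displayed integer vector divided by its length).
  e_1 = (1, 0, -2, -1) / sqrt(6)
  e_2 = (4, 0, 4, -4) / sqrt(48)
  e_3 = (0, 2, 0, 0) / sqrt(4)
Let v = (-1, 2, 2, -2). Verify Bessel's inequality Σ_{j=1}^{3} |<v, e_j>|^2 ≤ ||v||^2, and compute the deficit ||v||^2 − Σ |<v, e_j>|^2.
Σ |<v, e_j>|^2 = 17/2; ||v||^2 = 13; deficit = 9/2

Write each e_j = u_j / sqrt(<u_j, u_j>) where u_j is the displayed integer vector. Then <v, e_j> = <v, u_j> / sqrt(<u_j, u_j>), so |<v, e_j>|^2 = <v, u_j>^2 / <u_j, u_j>.
Coefficients: <v, e_1> = -3/sqrt(6), <v, e_2> = 12/sqrt(48), <v, e_3> = 4/sqrt(4).
Square and sum: Σ |<v, e_j>|^2 = 17/2.
Compute ||v||^2 = v·v = 13.
Deficit = 13 − 17/2 = 9/2 ≥ 0, confirming Bessel's inequality. (The deficit equals ||v − Σ <v,e_j> e_j||^2, the squared distance from v to span{e_j}.)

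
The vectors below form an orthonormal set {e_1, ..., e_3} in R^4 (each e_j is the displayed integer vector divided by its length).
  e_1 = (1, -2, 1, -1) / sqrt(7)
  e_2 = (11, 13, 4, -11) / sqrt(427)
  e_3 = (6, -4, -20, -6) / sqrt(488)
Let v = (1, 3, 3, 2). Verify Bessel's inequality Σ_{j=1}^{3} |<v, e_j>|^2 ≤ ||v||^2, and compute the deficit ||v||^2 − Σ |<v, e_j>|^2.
Σ |<v, e_j>|^2 = 37/2; ||v||^2 = 23; deficit = 9/2

Write each e_j = u_j / sqrt(<u_j, u_j>) where u_j is the displayed integer vector. Then <v, e_j> = <v, u_j> / sqrt(<u_j, u_j>), so |<v, e_j>|^2 = <v, u_j>^2 / <u_j, u_j>.
Coefficients: <v, e_1> = -4/sqrt(7), <v, e_2> = 40/sqrt(427), <v, e_3> = -78/sqrt(488).
Square and sum: Σ |<v, e_j>|^2 = 37/2.
Compute ||v||^2 = v·v = 23.
Deficit = 23 − 37/2 = 9/2 ≥ 0, confirming Bessel's inequality. (The deficit equals ||v − Σ <v,e_j> e_j||^2, the squared distance from v to span{e_j}.)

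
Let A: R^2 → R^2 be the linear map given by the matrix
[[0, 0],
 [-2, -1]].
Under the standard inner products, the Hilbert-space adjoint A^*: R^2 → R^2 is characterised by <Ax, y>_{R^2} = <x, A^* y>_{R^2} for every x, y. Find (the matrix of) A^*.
A^* = A^T =
[[0, -2],
 [0, -1]]

For real matrices with standard dot products, the defining identity <Ax, y> = <x, A^* y> gives (Ax)^T y = x^T (A^*) y, i.e. x^T A^T y = x^T (A^*) y. Since this holds for all x, y, we must have A^* = A^T. Therefore
A^* =
[[0, -2],
 [0, -1]].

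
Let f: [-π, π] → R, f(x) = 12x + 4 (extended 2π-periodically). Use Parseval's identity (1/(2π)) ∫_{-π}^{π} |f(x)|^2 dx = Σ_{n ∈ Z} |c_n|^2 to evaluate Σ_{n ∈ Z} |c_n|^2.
Σ |c_n|^2 = 48π^2 + 16

Expand and integrate term by term over [-π, π]:
  ∫ (12x)^2 dx = 144·(2π^3/3); ∫ 2·12·(4)·x dx = 0 (odd integrand); ∫ 4^2 dx = 16·2π.
So (1/(2π)) ∫_{-π}^{π} (12x + 4)^2 dx = 144π^2/3 + 16 = 48π^2 + 16.
Parseval ⇒ Σ |c_n|^2 = 48π^2 + 16.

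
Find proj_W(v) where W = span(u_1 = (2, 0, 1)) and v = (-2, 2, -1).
proj_W(v) = (-2, 0, -1)

Set up U = [u_1 | ... | u_1] ∈ R^(3×1). The projector onto W = col(U) is P = U (U^T U)^(-1) U^T.
Compute U^T U =
  [5],
and U^T v = (-5).
Solve U^T U · c = U^T v for the coefficients: c = (-1). The projection is proj_W(v) = U c.
Check: (v - proj_W(v)) · u_1 = 0  (should be 0).
Result: proj_W(v) = (-2, 0, -1).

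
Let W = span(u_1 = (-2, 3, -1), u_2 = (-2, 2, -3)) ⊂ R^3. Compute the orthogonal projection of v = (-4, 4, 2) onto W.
proj_W(v) = (-164/69, 340/69, 106/69)

Set up U = [u_1 | ... | u_2] ∈ R^(3×2). The projector onto W = col(U) is P = U (U^T U)^(-1) U^T.
Compute U^T U =
  [14, 13]
  [13, 17],
and U^T v = (18, 10).
Solve U^T U · c = U^T v for the coefficients: c = (176/69, -94/69). The projection is proj_W(v) = U c.
Check: (v - proj_W(v)) · u_1 = 0  (should be 0).
Check: (v - proj_W(v)) · u_2 = 0  (should be 0).
Result: proj_W(v) = (-164/69, 340/69, 106/69).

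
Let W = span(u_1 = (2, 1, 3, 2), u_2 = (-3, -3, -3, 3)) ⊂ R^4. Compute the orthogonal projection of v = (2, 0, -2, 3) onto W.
proj_W(v) = (-1/4, -3/4, 1/4, 9/4)

Set up U = [u_1 | ... | u_2] ∈ R^(4×2). The projector onto W = col(U) is P = U (U^T U)^(-1) U^T.
Compute U^T U =
  [18, -12]
  [-12, 36],
and U^T v = (4, 9).
Solve U^T U · c = U^T v for the coefficients: c = (1/2, 5/12). The projection is proj_W(v) = U c.
Check: (v - proj_W(v)) · u_1 = 0  (should be 0).
Check: (v - proj_W(v)) · u_2 = 0  (should be 0).
Result: proj_W(v) = (-1/4, -3/4, 1/4, 9/4).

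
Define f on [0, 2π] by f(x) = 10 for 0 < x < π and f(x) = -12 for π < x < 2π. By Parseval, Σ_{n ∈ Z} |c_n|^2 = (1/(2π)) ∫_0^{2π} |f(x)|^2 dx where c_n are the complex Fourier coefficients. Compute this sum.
Σ |c_n|^2 = 122

Parseval equates the L^2 energy of f (normalised by 1/(2π)) with the ℓ^2 sum of its Fourier coefficients: (1/(2π)) ∫_0^{2π} |f|^2 = Σ |c_n|^2.
Compute the left side: (1/(2π)) [∫_0^π 10^2 dx + ∫_π^{2π} (-12)^2 dx] = (1/(2π)) · (100π + 144π) = (100 + 144)/2 = 122.
So Σ_{n ∈ Z} |c_n|^2 = 122.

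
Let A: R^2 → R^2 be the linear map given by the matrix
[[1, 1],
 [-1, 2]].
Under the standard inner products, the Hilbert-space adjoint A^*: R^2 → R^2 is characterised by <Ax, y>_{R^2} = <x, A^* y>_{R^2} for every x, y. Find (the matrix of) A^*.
A^* = A^T =
[[1, -1],
 [1, 2]]

For real matrices with standard dot products, the defining identity <Ax, y> = <x, A^* y> gives (Ax)^T y = x^T (A^*) y, i.e. x^T A^T y = x^T (A^*) y. Since this holds for all x, y, we must have A^* = A^T. Therefore
A^* =
[[1, -1],
 [1, 2]].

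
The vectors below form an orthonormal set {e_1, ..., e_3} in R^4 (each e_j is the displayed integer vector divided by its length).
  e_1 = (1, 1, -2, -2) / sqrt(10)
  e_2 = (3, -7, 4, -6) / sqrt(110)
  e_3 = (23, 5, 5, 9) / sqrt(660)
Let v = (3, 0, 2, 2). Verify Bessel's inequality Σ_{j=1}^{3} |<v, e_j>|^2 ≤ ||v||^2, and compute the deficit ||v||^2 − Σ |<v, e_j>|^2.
Σ |<v, e_j>|^2 = 1019/60; ||v||^2 = 17; deficit = 1/60

Write each e_j = u_j / sqrt(<u_j, u_j>) where u_j is the displayed integer vector. Then <v, e_j> = <v, u_j> / sqrt(<u_j, u_j>), so |<v, e_j>|^2 = <v, u_j>^2 / <u_j, u_j>.
Coefficients: <v, e_1> = -5/sqrt(10), <v, e_2> = 5/sqrt(110), <v, e_3> = 97/sqrt(660).
Square and sum: Σ |<v, e_j>|^2 = 1019/60.
Compute ||v||^2 = v·v = 17.
Deficit = 17 − 1019/60 = 1/60 ≥ 0, confirming Bessel's inequality. (The deficit equals ||v − Σ <v,e_j> e_j||^2, the squared distance from v to span{e_j}.)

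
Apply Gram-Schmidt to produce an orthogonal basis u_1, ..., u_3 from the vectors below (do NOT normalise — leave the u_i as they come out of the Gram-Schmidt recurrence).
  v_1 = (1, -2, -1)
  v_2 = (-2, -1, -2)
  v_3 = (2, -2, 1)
Orthogonal basis:
  u_1 = (1, -2, -1)
  u_2 = (-7/3, -1/3, -5/3)
  u_3 = (-21/50, -14/25, 7/10)

Apply the Gram-Schmidt recurrence
  u_1 = v_1
  u_i = v_i − Σ_{j<i} ((v_i · u_j) / (u_j · u_j)) · u_j.

Step by step this gives:
  u_1 = (1, -2, -1)
  u_2 = (-7/3, -1/3, -5/3)
  u_3 = (-21/50, -14/25, 7/10)

Orthogonality check:
  u_2 · u_1 = 0 (should be 0)
  u_3 · u_1 = 0 (should be 0)
  u_3 · u_2 = 0 (should be 0)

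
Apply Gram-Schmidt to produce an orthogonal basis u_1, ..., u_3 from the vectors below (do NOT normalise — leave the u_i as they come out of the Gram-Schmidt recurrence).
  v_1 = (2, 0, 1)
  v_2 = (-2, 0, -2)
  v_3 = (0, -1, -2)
Orthogonal basis:
  u_1 = (2, 0, 1)
  u_2 = (2/5, 0, -4/5)
  u_3 = (0, -1, 0)

Apply the Gram-Schmidt recurrence
  u_1 = v_1
  u_i = v_i − Σ_{j<i} ((v_i · u_j) / (u_j · u_j)) · u_j.

Step by step this gives:
  u_1 = (2, 0, 1)
  u_2 = (2/5, 0, -4/5)
  u_3 = (0, -1, 0)

Orthogonality check:
  u_2 · u_1 = 0 (should be 0)
  u_3 · u_1 = 0 (should be 0)
  u_3 · u_2 = 0 (should be 0)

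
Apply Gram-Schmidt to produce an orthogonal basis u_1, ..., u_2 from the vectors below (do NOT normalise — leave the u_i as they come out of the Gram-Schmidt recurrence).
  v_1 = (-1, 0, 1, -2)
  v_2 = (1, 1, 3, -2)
Orthogonal basis:
  u_1 = (-1, 0, 1, -2)
  u_2 = (2, 1, 2, 0)

Apply the Gram-Schmidt recurrence
  u_1 = v_1
  u_i = v_i − Σ_{j<i} ((v_i · u_j) / (u_j · u_j)) · u_j.

Step by step this gives:
  u_1 = (-1, 0, 1, -2)
  u_2 = (2, 1, 2, 0)

Orthogonality check:
  u_2 · u_1 = 0 (should be 0)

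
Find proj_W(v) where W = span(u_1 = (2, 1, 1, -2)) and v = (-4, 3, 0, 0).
proj_W(v) = (-1, -1/2, -1/2, 1)

Set up U = [u_1 | ... | u_1] ∈ R^(4×1). The projector onto W = col(U) is P = U (U^T U)^(-1) U^T.
Compute U^T U =
  [10],
and U^T v = (-5).
Solve U^T U · c = U^T v for the coefficients: c = (-1/2). The projection is proj_W(v) = U c.
Check: (v - proj_W(v)) · u_1 = 0  (should be 0).
Result: proj_W(v) = (-1, -1/2, -1/2, 1).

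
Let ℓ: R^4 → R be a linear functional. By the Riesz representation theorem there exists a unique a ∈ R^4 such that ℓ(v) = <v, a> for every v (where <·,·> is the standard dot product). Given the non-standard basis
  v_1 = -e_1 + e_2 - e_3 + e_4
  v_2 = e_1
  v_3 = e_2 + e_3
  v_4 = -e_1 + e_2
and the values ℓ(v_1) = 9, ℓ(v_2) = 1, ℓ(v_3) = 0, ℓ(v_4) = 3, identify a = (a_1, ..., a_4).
a = (1, 4, -4, 2)

Write a = (a_1, ..., a_4) in the standard basis. For each basis vector v_i, ℓ(v_i) = <v_i, a> is a linear equation in the a_j's. Collect the n equations into a matrix system V a = ℓ, where row i of V is v_i (expressed in the standard basis). Since V is invertible (lower-triangular with 1s on the diagonal, up to permutation), solve by back-substitution:
  V =
[[-1, 1, -1, 1],
 [1, 0, 0, 0],
 [0, 1, 1, 0],
 [-1, 1, 0, 0]]
  V a = (9, 1, 0, 3)
Solving gives a = (1, 4, -4, 2).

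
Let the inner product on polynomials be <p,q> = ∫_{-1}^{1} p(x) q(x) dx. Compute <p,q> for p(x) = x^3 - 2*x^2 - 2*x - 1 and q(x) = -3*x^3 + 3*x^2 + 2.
<p,q> = -200/21

Expand the product: p(x)·q(x) = -3*x^6 + 9*x^5 - x^3 - 7*x^2 - 4*x - 2.
∫_{-1}^{1} of each monomial x^k gives [2/(k+1) if k even, 0 if k odd]. Integrating term-by-term (or equivalently evaluating the antiderivative F(x) = -3*x^7/7 + 3*x^6/2 - x^4/4 - 7*x^3/3 - 2*x^2 - 2*x at the endpoints):
  F(1) − F(−1) = -463/84 − (337/84) = -200/21.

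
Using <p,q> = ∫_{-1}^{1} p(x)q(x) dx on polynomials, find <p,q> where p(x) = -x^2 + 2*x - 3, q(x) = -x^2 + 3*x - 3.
<p,q> = 132/5

Expand the product: p(x)·q(x) = x^4 - 5*x^3 + 12*x^2 - 15*x + 9.
∫_{-1}^{1} of each monomial x^k gives [2/(k+1) if k even, 0 if k odd]. Integrating term-by-term (or equivalently evaluating the antiderivative F(x) = x^5/5 - 5*x^4/4 + 4*x^3 - 15*x^2/2 + 9*x at the endpoints):
  F(1) − F(−1) = 89/20 − (-439/20) = 132/5.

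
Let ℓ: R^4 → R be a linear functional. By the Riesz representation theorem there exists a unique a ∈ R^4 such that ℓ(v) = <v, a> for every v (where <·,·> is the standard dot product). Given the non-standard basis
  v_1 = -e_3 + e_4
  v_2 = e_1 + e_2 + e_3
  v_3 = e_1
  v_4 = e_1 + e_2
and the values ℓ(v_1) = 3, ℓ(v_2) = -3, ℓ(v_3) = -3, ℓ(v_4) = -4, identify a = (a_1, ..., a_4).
a = (-3, -1, 1, 4)

Write a = (a_1, ..., a_4) in the standard basis. For each basis vector v_i, ℓ(v_i) = <v_i, a> is a linear equation in the a_j's. Collect the n equations into a matrix system V a = ℓ, where row i of V is v_i (expressed in the standard basis). Since V is invertible (lower-triangular with 1s on the diagonal, up to permutation), solve by back-substitution:
  V =
[[0, 0, -1, 1],
 [1, 1, 1, 0],
 [1, 0, 0, 0],
 [1, 1, 0, 0]]
  V a = (3, -3, -3, -4)
Solving gives a = (-3, -1, 1, 4).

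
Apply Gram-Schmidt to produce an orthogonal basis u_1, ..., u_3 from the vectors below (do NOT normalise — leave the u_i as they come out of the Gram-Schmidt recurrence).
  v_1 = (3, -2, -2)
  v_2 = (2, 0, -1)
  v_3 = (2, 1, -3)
Orthogonal basis:
  u_1 = (3, -2, -2)
  u_2 = (10/17, 16/17, -1/17)
  u_3 = (-6/7, 3/7, -12/7)

Apply the Gram-Schmidt recurrence
  u_1 = v_1
  u_i = v_i − Σ_{j<i} ((v_i · u_j) / (u_j · u_j)) · u_j.

Step by step this gives:
  u_1 = (3, -2, -2)
  u_2 = (10/17, 16/17, -1/17)
  u_3 = (-6/7, 3/7, -12/7)

Orthogonality check:
  u_2 · u_1 = 0 (should be 0)
  u_3 · u_1 = 0 (should be 0)
  u_3 · u_2 = 0 (should be 0)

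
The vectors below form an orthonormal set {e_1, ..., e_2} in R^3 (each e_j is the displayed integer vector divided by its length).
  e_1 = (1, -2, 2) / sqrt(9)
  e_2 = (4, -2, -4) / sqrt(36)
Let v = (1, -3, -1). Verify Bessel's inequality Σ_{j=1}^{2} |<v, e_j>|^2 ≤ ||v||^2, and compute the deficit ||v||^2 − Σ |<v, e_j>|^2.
Σ |<v, e_j>|^2 = 74/9; ||v||^2 = 11; deficit = 25/9

Write each e_j = u_j / sqrt(<u_j, u_j>) where u_j is the displayed integer vector. Then <v, e_j> = <v, u_j> / sqrt(<u_j, u_j>), so |<v, e_j>|^2 = <v, u_j>^2 / <u_j, u_j>.
Coefficients: <v, e_1> = 5/sqrt(9), <v, e_2> = 14/sqrt(36).
Square and sum: Σ |<v, e_j>|^2 = 74/9.
Compute ||v||^2 = v·v = 11.
Deficit = 11 − 74/9 = 25/9 ≥ 0, confirming Bessel's inequality. (The deficit equals ||v − Σ <v,e_j> e_j||^2, the squared distance from v to span{e_j}.)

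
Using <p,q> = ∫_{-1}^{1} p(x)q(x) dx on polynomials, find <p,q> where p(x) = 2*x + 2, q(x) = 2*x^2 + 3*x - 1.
<p,q> = 8/3

Expand the product: p(x)·q(x) = 4*x^3 + 10*x^2 + 4*x - 2.
∫_{-1}^{1} of each monomial x^k gives [2/(k+1) if k even, 0 if k odd]. Integrating term-by-term (or equivalently evaluating the antiderivative F(x) = x^4 + 10*x^3/3 + 2*x^2 - 2*x at the endpoints):
  F(1) − F(−1) = 13/3 − (5/3) = 8/3.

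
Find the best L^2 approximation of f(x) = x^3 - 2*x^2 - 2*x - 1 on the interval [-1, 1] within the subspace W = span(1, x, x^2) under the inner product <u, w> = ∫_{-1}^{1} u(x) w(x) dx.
g(x) = -2*x^2 - 7*x/5 - 1

The best approximation g ∈ W is the orthogonal projection of f onto W. Writing g = a_0 + a_1 x + a_2 x^2, the coefficients solve the normal equations G · a = b where
  G_{ij} = <φ_i, φ_j> and b_i = <f, φ_i>, with φ_0 = 1, φ_1 = x, φ_2 = x^2.
G =
  [2, 0, 2/3]
  [0, 2/3, 0]
  [2/3, 0, 2/5],
b = (-10/3, -14/15, -22/15).
Solving gives a_0 = -1, a_1 = -7/5, a_2 = -2, so
  g(x) = -2*x^2 - 7*x/5 - 1.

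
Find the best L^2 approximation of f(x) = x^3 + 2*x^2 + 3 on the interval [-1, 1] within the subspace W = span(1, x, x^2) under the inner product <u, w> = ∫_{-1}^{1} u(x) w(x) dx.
g(x) = 2*x^2 + 3*x/5 + 3

The best approximation g ∈ W is the orthogonal projection of f onto W. Writing g = a_0 + a_1 x + a_2 x^2, the coefficients solve the normal equations G · a = b where
  G_{ij} = <φ_i, φ_j> and b_i = <f, φ_i>, with φ_0 = 1, φ_1 = x, φ_2 = x^2.
G =
  [2, 0, 2/3]
  [0, 2/3, 0]
  [2/3, 0, 2/5],
b = (22/3, 2/5, 14/5).
Solving gives a_0 = 3, a_1 = 3/5, a_2 = 2, so
  g(x) = 2*x^2 + 3*x/5 + 3.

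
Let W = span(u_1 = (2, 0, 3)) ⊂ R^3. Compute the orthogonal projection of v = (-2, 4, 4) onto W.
proj_W(v) = (16/13, 0, 24/13)

Set up U = [u_1 | ... | u_1] ∈ R^(3×1). The projector onto W = col(U) is P = U (U^T U)^(-1) U^T.
Compute U^T U =
  [13],
and U^T v = (8).
Solve U^T U · c = U^T v for the coefficients: c = (8/13). The projection is proj_W(v) = U c.
Check: (v - proj_W(v)) · u_1 = 0  (should be 0).
Result: proj_W(v) = (16/13, 0, 24/13).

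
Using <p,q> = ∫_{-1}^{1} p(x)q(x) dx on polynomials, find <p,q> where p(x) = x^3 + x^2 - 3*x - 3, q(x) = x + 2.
<p,q> = -184/15

Expand the product: p(x)·q(x) = x^4 + 3*x^3 - x^2 - 9*x - 6.
∫_{-1}^{1} of each monomial x^k gives [2/(k+1) if k even, 0 if k odd]. Integrating term-by-term (or equivalently evaluating the antiderivative F(x) = x^5/5 + 3*x^4/4 - x^3/3 - 9*x^2/2 - 6*x at the endpoints):
  F(1) − F(−1) = -593/60 − (143/60) = -184/15.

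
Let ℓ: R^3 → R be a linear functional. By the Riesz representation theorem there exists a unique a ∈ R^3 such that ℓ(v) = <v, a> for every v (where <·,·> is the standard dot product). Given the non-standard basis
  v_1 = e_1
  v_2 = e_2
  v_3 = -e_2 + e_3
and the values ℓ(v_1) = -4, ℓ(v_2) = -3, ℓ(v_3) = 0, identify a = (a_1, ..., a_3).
a = (-4, -3, -3)

Write a = (a_1, ..., a_3) in the standard basis. For each basis vector v_i, ℓ(v_i) = <v_i, a> is a linear equation in the a_j's. Collect the n equations into a matrix system V a = ℓ, where row i of V is v_i (expressed in the standard basis). Since V is invertible (lower-triangular with 1s on the diagonal, up to permutation), solve by back-substitution:
  V =
[[1, 0, 0],
 [0, 1, 0],
 [0, -1, 1]]
  V a = (-4, -3, 0)
Solving gives a = (-4, -3, -3).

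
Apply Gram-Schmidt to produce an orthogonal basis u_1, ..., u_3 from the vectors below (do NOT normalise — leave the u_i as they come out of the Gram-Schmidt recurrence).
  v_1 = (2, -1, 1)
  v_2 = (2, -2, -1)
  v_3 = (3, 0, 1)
Orthogonal basis:
  u_1 = (2, -1, 1)
  u_2 = (1/3, -7/6, -11/6)
  u_3 = (21/29, 28/29, -14/29)

Apply the Gram-Schmidt recurrence
  u_1 = v_1
  u_i = v_i − Σ_{j<i} ((v_i · u_j) / (u_j · u_j)) · u_j.

Step by step this gives:
  u_1 = (2, -1, 1)
  u_2 = (1/3, -7/6, -11/6)
  u_3 = (21/29, 28/29, -14/29)

Orthogonality check:
  u_2 · u_1 = 0 (should be 0)
  u_3 · u_1 = 0 (should be 0)
  u_3 · u_2 = 0 (should be 0)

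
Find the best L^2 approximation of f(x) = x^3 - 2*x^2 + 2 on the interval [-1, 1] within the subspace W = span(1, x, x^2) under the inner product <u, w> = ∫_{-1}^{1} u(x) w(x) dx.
g(x) = -2*x^2 + 3*x/5 + 2

The best approximation g ∈ W is the orthogonal projection of f onto W. Writing g = a_0 + a_1 x + a_2 x^2, the coefficients solve the normal equations G · a = b where
  G_{ij} = <φ_i, φ_j> and b_i = <f, φ_i>, with φ_0 = 1, φ_1 = x, φ_2 = x^2.
G =
  [2, 0, 2/3]
  [0, 2/3, 0]
  [2/3, 0, 2/5],
b = (8/3, 2/5, 8/15).
Solving gives a_0 = 2, a_1 = 3/5, a_2 = -2, so
  g(x) = -2*x^2 + 3*x/5 + 2.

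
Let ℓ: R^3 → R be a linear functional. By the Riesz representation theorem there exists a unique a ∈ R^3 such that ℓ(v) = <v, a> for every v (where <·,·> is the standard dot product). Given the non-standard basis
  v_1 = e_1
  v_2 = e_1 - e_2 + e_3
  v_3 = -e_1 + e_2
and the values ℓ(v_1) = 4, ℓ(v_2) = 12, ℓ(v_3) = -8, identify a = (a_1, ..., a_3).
a = (4, -4, 4)

Write a = (a_1, ..., a_3) in the standard basis. For each basis vector v_i, ℓ(v_i) = <v_i, a> is a linear equation in the a_j's. Collect the n equations into a matrix system V a = ℓ, where row i of V is v_i (expressed in the standard basis). Since V is invertible (lower-triangular with 1s on the diagonal, up to permutation), solve by back-substitution:
  V =
[[1, 0, 0],
 [1, -1, 1],
 [-1, 1, 0]]
  V a = (4, 12, -8)
Solving gives a = (4, -4, 4).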